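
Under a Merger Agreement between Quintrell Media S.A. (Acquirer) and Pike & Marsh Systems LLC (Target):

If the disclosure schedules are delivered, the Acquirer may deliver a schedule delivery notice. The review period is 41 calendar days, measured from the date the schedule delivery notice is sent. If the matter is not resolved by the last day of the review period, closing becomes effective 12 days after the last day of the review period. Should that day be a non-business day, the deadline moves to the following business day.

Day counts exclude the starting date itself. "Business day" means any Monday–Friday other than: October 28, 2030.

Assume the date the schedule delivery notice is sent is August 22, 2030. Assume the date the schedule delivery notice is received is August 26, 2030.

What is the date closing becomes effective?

October 14, 2030

Adding 41 calendar days to August 22, 2030 gives October 2, 2030, which is the last day of the review period.
Adding 12 calendar days to October 2, 2030 gives October 14, 2030, which is the date closing becomes effective. October 14, 2030 is a Monday and is not a listed holiday, so no roll-forward applies.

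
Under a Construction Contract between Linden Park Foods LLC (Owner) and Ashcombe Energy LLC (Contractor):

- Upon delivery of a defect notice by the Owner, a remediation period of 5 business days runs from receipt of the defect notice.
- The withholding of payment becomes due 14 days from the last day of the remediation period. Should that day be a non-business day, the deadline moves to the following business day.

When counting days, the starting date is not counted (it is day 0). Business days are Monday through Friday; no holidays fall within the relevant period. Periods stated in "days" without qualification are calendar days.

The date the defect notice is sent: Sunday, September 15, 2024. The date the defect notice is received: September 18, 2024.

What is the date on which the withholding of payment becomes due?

The last day of the remediation period: counting 5 business days from Wednesday, September 18, 2024 (Sep 19, Sep 20, Sep 23, Sep 24, Sep 25, skipping weekends) reaches Wednesday, September 25, 2024.
The date on which the withholding of payment becomes due: 14 calendar days after September 25, 2024 is October 9, 2024. October 9, 2024 is a Wednesday, so no roll-forward applies.

October 9, 2024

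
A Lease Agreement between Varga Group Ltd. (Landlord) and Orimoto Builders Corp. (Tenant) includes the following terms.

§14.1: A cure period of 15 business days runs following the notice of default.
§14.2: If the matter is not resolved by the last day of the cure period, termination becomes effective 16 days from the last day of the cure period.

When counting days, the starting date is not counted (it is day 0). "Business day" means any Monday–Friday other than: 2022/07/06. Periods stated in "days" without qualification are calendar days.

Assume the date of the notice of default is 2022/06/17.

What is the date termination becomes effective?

The last day of the cure period: counting 15 business days from Friday, 2022/06/17 (Jun 20, Jun 21, Jun 22, Jun 23, …, Jul 7, Jul 8, Jul 11, skipping weekends and the listed holiday on Jul 6) reaches Monday, 2022/07/11.
The date termination becomes effective: 2022/07/11 + 16 days = 2022/07/27.

2022/07/27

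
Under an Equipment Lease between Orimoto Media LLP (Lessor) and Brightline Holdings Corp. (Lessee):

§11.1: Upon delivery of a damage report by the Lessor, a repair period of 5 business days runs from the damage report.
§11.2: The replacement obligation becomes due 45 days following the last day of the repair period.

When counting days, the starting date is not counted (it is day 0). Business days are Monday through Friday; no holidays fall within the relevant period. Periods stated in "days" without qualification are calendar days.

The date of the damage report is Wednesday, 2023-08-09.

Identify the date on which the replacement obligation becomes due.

2023-09-30

The last day of the repair period: counting 5 business days from Wednesday, 2023-08-09 (Aug 10, Aug 11, Aug 14, Aug 15, Aug 16, skipping weekends) reaches Wednesday, 2023-08-16.
The date on which the replacement obligation becomes due: 2023-08-16 + 45 days = 2023-09-30.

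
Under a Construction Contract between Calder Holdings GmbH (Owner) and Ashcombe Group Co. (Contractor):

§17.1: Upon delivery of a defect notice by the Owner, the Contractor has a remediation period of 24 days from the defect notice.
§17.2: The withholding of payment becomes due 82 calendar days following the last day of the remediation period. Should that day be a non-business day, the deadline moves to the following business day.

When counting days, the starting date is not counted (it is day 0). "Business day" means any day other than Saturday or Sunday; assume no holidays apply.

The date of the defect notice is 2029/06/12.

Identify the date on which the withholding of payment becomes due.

The last day of the remediation period: 2029/06/12 + 24 days = 2029/07/06.
Adding 82 calendar days to 2029/07/06 gives 2029/09/26, which is the date on which the withholding of payment becomes due. 2029/09/26 is a Wednesday, so no roll-forward applies.

2029/09/26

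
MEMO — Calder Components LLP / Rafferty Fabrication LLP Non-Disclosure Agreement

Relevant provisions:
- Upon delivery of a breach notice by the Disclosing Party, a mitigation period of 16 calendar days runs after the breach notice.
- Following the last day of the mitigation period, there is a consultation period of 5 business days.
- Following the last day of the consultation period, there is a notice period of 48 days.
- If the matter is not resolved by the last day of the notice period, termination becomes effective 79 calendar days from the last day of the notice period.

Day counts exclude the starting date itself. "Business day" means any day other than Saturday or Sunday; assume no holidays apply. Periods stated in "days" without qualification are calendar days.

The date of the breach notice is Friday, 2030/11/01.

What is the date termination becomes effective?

2031/03/29

Adding 16 calendar days to 2030/11/01 gives 2030/11/17, which is the last day of the mitigation period.
The last day of the consultation period: counting 5 business days from Sunday, 2030/11/17 (Nov 18, Nov 19, Nov 20, Nov 21, Nov 22, skipping weekends) reaches Friday, 2030/11/22.
The last day of the notice period: 2030/11/22 + 48 days = 2031/01/09.
The date termination becomes effective: 79 calendar days after 2031/01/09 is 2031/03/29.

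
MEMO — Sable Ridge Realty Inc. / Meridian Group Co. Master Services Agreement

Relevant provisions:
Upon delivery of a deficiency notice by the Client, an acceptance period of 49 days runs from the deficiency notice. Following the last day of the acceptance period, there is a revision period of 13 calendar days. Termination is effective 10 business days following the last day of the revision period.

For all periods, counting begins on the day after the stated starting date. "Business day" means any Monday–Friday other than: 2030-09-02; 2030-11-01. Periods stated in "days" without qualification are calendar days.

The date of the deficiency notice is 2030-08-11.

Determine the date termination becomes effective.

The last day of the acceptance period: 49 calendar days after 2030-08-11 is 2030-09-29.
The last day of the revision period: 13 calendar days after 2030-09-29 is 2030-10-12.
The date termination becomes effective: counting 10 business days from Saturday, 2030-10-12 (Oct 14, Oct 15, Oct 16, Oct 17, Oct 18, Oct 21, Oct 22, Oct 23, Oct 24, Oct 25, skipping weekends) reaches Friday, 2030-10-25.

2030-10-25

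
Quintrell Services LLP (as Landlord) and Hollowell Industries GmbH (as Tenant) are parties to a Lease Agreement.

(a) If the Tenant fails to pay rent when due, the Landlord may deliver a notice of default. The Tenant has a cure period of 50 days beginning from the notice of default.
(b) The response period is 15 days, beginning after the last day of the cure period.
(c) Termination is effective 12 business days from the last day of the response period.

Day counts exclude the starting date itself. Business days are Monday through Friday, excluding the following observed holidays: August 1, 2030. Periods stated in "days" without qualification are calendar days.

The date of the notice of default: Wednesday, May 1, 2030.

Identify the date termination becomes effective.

July 23, 2030

The last day of the cure period: May 1, 2030 + 50 days = June 20, 2030.
Adding 15 calendar days to June 20, 2030 gives July 5, 2030, which is the last day of the response period.
From Friday, July 5, 2030, 12 business days (Jul 8, Jul 9, Jul 10, Jul 11, …, Jul 19, Jul 22, Jul 23, skipping weekends) brings us to Tuesday, July 23, 2030, which is the date termination becomes effective.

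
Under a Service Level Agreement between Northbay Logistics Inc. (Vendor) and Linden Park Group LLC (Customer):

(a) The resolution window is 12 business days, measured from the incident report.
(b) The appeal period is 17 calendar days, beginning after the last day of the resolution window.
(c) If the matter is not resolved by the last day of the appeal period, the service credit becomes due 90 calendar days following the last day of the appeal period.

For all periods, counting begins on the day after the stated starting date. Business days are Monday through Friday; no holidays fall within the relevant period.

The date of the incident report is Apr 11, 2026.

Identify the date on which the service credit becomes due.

Aug 13, 2026

From Saturday, Apr 11, 2026, 12 business days (Apr 13, Apr 14, Apr 15, Apr 16, …, Apr 24, Apr 27, Apr 28, skipping weekends) brings us to Tuesday, Apr 28, 2026, which is the last day of the resolution window.
Adding 17 calendar days to Apr 28, 2026 gives May 15, 2026, which is the last day of the appeal period.
The date on which the service credit becomes due: May 15, 2026 + 90 days = Aug 13, 2026.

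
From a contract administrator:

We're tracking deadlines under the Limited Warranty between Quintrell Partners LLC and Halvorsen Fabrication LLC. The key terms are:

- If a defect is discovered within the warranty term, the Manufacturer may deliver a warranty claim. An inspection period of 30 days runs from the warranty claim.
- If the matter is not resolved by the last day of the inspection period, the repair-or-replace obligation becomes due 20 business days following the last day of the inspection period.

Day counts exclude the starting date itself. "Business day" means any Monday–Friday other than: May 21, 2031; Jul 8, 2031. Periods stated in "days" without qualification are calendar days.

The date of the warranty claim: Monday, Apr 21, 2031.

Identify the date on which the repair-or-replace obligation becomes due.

Jun 18, 2031

The last day of the inspection period: Apr 21, 2031 + 30 days = May 21, 2031.
From Wednesday, May 21, 2031, 20 business days (May 22, May 23, May 26, May 27, …, Jun 16, Jun 17, Jun 18, skipping weekends) brings us to Wednesday, Jun 18, 2031, which is the date on which the repair-or-replace obligation becomes due.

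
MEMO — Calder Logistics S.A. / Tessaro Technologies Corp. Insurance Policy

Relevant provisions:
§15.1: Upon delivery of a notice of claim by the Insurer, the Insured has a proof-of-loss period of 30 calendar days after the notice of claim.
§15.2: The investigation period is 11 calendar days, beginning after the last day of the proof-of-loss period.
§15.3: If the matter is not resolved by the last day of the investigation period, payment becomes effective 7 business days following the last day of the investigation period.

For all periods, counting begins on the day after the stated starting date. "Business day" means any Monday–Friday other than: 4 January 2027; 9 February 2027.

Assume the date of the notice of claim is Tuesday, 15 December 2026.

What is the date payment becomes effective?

The last day of the proof-of-loss period: 15 December 2026 + 30 days = 14 January 2027.
Adding 11 calendar days to 14 January 2027 gives 25 January 2027, which is the last day of the investigation period.
The date payment becomes effective: 7 business days after Monday, 25 January 2027, skipping weekends — Jan 26, Jan 27, Jan 28, Jan 29, Feb 1, Feb 2, Feb 3 — lands on Wednesday, 3 February 2027.

3 February 2027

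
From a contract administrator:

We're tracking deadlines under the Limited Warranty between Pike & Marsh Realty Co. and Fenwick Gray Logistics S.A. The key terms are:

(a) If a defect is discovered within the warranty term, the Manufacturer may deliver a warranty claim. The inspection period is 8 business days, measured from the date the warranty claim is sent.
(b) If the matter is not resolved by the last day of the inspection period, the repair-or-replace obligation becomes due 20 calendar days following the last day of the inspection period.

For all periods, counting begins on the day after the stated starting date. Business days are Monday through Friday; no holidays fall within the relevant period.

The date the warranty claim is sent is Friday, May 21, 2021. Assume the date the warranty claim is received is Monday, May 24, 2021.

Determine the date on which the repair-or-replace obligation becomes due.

The last day of the inspection period: counting 8 business days from Friday, May 21, 2021 (May 24, May 25, May 26, May 27, May 28, May 31, Jun 1, Jun 2, skipping weekends) reaches Wednesday, Jun 2, 2021.
The date on which the repair-or-replace obligation becomes due: Jun 2, 2021 + 20 days = Jun 22, 2021.

Jun 22, 2021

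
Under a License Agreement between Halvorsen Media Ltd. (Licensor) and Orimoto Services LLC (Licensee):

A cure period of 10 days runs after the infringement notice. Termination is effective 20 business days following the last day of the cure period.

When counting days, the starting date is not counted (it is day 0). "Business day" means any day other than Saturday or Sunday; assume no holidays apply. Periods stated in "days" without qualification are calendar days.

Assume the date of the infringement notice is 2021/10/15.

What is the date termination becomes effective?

2021/11/22

Adding 10 calendar days to 2021/10/15 gives 2021/10/25, which is the last day of the cure period.
From Monday, 2021/10/25, 20 business days (Oct 26, Oct 27, Oct 28, Oct 29, …, Nov 18, Nov 19, Nov 22, skipping weekends) brings us to Monday, 2021/11/22, which is the date termination becomes effective.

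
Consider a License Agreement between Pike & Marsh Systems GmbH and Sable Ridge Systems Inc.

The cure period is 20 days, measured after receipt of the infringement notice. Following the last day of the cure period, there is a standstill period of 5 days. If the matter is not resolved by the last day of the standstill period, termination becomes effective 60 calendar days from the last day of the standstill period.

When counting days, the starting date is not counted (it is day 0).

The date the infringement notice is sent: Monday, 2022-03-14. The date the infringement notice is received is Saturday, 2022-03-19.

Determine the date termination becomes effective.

The last day of the cure period: 20 calendar days after 2022-03-19 is 2022-04-08.
The last day of the standstill period: 2022-04-08 + 5 days = 2022-04-13.
Adding 60 calendar days to 2022-04-13 gives 2022-06-12, which is the date termination becomes effective.

2022-06-12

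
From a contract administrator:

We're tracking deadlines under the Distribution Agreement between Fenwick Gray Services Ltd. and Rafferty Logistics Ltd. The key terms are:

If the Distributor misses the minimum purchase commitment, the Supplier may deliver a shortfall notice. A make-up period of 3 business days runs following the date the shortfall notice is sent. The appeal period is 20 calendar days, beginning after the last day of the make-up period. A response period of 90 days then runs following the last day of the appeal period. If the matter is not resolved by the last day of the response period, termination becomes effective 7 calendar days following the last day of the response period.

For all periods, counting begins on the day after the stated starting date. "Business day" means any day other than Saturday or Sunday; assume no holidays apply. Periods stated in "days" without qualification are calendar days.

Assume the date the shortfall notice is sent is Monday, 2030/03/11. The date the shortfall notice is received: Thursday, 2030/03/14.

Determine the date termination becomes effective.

2030/07/09

The last day of the make-up period: 3 business days after Monday, 2030/03/11, skipping weekends — Mar 12, Mar 13, Mar 14 — lands on Thursday, 2030/03/14.
Adding 20 calendar days to 2030/03/14 gives 2030/04/03, which is the last day of the appeal period.
The last day of the response period: 2030/04/03 + 90 days = 2030/07/02.
Adding 7 calendar days to 2030/07/02 gives 2030/07/09, which is the date termination becomes effective.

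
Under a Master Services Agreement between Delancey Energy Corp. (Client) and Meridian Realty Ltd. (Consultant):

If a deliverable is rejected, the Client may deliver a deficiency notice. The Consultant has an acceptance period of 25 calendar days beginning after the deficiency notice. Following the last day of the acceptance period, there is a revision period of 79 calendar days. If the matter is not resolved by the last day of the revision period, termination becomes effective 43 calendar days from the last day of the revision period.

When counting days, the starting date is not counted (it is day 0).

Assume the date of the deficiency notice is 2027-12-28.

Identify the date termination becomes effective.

2028-05-23

The last day of the acceptance period: 25 calendar days after 2027-12-28 is 2028-01-22.
The last day of the revision period: 2028-01-22 + 79 days = 2028-04-10.
The date termination becomes effective: 43 calendar days after 2028-04-10 is 2028-05-23.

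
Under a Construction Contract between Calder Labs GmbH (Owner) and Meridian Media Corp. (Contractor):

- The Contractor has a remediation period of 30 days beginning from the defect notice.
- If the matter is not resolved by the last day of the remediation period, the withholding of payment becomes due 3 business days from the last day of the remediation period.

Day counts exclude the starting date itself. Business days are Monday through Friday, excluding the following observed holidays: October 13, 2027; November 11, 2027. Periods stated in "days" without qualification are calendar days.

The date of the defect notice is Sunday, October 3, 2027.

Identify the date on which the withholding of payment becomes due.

November 5, 2027

The last day of the remediation period: October 3, 2027 + 30 days = November 2, 2027.
The date on which the withholding of payment becomes due: counting 3 business days from Tuesday, November 2, 2027 (Nov 3, Nov 4, Nov 5, skipping weekends) reaches Friday, November 5, 2027.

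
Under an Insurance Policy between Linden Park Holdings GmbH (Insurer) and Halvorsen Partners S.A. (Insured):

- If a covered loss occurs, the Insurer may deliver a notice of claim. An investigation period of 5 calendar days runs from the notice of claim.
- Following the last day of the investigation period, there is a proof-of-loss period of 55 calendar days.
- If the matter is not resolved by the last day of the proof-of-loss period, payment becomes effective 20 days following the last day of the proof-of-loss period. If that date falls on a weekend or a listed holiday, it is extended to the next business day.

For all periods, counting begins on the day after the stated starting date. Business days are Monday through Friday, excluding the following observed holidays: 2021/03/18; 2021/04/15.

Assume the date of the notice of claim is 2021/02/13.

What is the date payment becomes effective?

2021/05/04

The last day of the investigation period: 2021/02/13 + 5 days = 2021/02/18.
The last day of the proof-of-loss period: 55 calendar days after 2021/02/18 is 2021/04/14.
Adding 20 calendar days to 2021/04/14 gives 2021/05/04, which is the date payment becomes effective. 2021/05/04 is a Tuesday and is not a listed holiday, so no roll-forward applies.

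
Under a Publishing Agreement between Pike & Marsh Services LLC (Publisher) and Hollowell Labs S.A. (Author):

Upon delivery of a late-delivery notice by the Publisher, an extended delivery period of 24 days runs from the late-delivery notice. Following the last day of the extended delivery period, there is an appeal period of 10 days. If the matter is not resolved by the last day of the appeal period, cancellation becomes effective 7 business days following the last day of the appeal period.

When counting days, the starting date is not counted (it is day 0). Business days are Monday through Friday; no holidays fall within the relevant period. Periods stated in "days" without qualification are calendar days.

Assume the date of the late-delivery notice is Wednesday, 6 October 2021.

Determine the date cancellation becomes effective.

The last day of the extended delivery period: 6 October 2021 + 24 days = 30 October 2021.
The last day of the appeal period: 30 October 2021 + 10 days = 9 November 2021.
From Tuesday, 9 November 2021, 7 business days (Nov 10, Nov 11, Nov 12, Nov 15, Nov 16, Nov 17, Nov 18, skipping weekends) brings us to Thursday, 18 November 2021, which is the date cancellation becomes effective.

18 November 2021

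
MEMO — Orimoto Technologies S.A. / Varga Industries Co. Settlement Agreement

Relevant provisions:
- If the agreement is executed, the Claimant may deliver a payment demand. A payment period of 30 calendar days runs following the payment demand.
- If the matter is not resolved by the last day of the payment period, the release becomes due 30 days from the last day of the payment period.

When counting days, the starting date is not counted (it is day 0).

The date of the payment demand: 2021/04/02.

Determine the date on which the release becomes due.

2021/06/01

The last day of the payment period: 2021/04/02 + 30 days = 2021/05/02.
The date on which the release becomes due: 30 calendar days after 2021/05/02 is 2021/06/01.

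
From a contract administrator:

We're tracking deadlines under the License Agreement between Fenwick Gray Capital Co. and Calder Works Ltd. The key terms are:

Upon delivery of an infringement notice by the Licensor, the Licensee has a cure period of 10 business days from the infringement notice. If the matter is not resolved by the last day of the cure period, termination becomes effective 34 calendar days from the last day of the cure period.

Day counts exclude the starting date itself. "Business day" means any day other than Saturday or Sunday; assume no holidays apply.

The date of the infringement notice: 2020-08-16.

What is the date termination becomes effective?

2020-10-01

The last day of the cure period: counting 10 business days from Sunday, 2020-08-16 (Aug 17, Aug 18, Aug 19, Aug 20, Aug 21, Aug 24, Aug 25, Aug 26, Aug 27, Aug 28, skipping weekends) reaches Friday, 2020-08-28.
Adding 34 calendar days to 2020-08-28 gives 2020-10-01, which is the date termination becomes effective.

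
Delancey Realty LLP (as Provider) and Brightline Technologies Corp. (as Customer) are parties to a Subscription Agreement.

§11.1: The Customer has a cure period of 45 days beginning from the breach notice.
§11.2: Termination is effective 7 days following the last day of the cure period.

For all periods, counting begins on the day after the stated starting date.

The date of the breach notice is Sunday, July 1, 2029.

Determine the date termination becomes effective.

The last day of the cure period: 45 calendar days after July 1, 2029 is August 15, 2029.
Adding 7 calendar days to August 15, 2029 gives August 22, 2029, which is the date termination becomes effective.

August 22, 2029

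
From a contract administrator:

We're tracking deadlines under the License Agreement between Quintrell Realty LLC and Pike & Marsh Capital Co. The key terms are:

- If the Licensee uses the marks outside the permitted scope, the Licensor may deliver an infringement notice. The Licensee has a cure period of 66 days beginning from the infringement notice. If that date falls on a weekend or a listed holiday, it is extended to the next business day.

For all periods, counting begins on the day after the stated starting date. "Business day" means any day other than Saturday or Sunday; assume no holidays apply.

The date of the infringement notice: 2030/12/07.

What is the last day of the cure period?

The last day of the cure period: 66 calendar days after 2030/12/07 is 2031/02/11. 2031/02/11 is a Tuesday, so no roll-forward applies.

2031/02/11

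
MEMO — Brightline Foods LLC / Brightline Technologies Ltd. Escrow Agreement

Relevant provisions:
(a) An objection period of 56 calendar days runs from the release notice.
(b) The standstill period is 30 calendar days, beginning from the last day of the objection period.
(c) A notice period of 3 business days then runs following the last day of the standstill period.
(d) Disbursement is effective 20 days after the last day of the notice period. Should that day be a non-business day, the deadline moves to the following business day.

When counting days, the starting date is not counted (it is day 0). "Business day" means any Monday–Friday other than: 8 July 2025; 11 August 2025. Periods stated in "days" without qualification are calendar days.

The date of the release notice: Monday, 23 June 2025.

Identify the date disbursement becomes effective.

Adding 56 calendar days to 23 June 2025 gives 18 August 2025, which is the last day of the objection period.
The last day of the standstill period: 18 August 2025 + 30 days = 17 September 2025.
The last day of the notice period: counting 3 business days from Wednesday, 17 September 2025 (Sep 18, Sep 19, Sep 22, skipping weekends) reaches Monday, 22 September 2025.
The date disbursement becomes effective: 20 calendar days after 22 September 2025 is 12 October 2025. That falls on a Sunday, so it rolls to the next business day, Monday, 13 October 2025.

13 October 2025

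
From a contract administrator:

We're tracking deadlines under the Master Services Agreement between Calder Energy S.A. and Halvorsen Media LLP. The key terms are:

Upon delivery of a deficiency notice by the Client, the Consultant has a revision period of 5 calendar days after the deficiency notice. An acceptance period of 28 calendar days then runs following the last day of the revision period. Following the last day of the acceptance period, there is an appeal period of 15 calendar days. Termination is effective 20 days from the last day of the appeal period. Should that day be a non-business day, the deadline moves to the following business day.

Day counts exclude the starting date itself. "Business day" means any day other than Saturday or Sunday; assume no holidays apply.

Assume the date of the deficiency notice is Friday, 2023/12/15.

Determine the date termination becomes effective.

The last day of the revision period: 2023/12/15 + 5 days = 2023/12/20.
Adding 28 calendar days to 2023/12/20 gives 2024/01/17, which is the last day of the acceptance period.
The last day of the appeal period: 2024/01/17 + 15 days = 2024/02/01.
The date termination becomes effective: 2024/02/01 + 20 days = 2024/02/21. 2024/02/21 is a Wednesday, so no roll-forward applies.

2024/02/21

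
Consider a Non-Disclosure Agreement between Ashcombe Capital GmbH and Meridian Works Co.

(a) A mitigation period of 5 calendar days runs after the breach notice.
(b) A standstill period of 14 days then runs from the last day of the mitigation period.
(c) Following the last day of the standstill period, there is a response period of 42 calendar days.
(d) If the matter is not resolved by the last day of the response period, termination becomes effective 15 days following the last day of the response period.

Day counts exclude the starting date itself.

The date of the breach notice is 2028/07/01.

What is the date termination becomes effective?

2028/09/15

The last day of the mitigation period: 2028/07/01 + 5 days = 2028/07/06.
The last day of the standstill period: 14 calendar days after 2028/07/06 is 2028/07/20.
The last day of the response period: 42 calendar days after 2028/07/20 is 2028/08/31.
The date termination becomes effective: 15 calendar days after 2028/08/31 is 2028/09/15.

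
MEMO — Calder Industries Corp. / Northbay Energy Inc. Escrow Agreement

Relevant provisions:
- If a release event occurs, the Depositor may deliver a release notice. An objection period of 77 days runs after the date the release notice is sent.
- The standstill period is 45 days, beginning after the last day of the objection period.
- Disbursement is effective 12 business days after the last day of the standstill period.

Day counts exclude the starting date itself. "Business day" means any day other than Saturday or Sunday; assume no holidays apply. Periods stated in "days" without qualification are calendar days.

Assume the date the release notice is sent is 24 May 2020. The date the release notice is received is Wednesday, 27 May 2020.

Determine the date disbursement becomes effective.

9 October 2020

Adding 77 calendar days to 24 May 2020 gives 9 August 2020, which is the last day of the objection period.
Adding 45 calendar days to 9 August 2020 gives 23 September 2020, which is the last day of the standstill period.
The date disbursement becomes effective: 12 business days after Wednesday, 23 September 2020, skipping weekends — Sep 24, Sep 25, Sep 28, Sep 29, …, Oct 7, Oct 8, Oct 9 — lands on Friday, 9 October 2020.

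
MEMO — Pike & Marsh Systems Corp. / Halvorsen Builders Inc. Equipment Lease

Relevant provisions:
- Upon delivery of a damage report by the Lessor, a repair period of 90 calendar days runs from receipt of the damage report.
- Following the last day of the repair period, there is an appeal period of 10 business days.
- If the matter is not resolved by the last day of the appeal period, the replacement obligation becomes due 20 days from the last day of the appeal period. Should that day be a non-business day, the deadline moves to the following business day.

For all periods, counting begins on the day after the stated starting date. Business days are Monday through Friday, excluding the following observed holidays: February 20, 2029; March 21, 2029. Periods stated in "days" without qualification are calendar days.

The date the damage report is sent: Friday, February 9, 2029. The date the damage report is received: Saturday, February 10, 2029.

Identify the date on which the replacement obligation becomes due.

The last day of the repair period: 90 calendar days after February 10, 2029 is May 11, 2029.
From Friday, May 11, 2029, 10 business days (May 14, May 15, May 16, May 17, May 18, May 21, May 22, May 23, May 24, May 25, skipping weekends) brings us to Friday, May 25, 2029, which is the last day of the appeal period.
The date on which the replacement obligation becomes due: 20 calendar days after May 25, 2029 is June 14, 2029. June 14, 2029 is a Thursday and is not a listed holiday, so no roll-forward applies.

June 14, 2029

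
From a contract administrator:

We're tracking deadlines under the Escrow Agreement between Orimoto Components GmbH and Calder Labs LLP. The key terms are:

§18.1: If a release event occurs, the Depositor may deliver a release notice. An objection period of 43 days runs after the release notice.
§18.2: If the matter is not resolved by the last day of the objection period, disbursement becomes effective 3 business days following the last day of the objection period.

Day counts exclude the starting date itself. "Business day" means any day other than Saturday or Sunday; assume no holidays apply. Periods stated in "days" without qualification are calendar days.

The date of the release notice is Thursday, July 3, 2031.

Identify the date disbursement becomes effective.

Adding 43 calendar days to July 3, 2031 gives August 15, 2031, which is the last day of the objection period.
The date disbursement becomes effective: 3 business days after Friday, August 15, 2031, skipping weekends — Aug 18, Aug 19, Aug 20 — lands on Wednesday, August 20, 2031.

August 20, 2031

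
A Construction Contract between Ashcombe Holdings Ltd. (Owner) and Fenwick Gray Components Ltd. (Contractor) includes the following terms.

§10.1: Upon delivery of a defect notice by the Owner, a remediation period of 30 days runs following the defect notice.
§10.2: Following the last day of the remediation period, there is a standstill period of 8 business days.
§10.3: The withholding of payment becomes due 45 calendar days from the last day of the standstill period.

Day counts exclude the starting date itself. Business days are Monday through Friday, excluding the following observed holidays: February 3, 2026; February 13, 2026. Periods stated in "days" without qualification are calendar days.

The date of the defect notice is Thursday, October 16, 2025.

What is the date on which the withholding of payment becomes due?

January 10, 2026

The last day of the remediation period: October 16, 2025 + 30 days = November 15, 2025.
The last day of the standstill period: 8 business days after Saturday, November 15, 2025, skipping weekends — Nov 17, Nov 18, Nov 19, Nov 20, Nov 21, Nov 24, Nov 25, Nov 26 — lands on Wednesday, November 26, 2025.
Adding 45 calendar days to November 26, 2025 gives January 10, 2026, which is the date on which the withholding of payment becomes due.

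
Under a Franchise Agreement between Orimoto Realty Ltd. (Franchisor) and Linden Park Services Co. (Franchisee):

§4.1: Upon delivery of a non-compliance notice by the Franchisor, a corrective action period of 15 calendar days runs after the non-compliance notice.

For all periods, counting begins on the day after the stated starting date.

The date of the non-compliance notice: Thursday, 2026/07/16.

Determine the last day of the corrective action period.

2026/07/31

The last day of the corrective action period: 15 calendar days after 2026/07/16 is 2026/07/31.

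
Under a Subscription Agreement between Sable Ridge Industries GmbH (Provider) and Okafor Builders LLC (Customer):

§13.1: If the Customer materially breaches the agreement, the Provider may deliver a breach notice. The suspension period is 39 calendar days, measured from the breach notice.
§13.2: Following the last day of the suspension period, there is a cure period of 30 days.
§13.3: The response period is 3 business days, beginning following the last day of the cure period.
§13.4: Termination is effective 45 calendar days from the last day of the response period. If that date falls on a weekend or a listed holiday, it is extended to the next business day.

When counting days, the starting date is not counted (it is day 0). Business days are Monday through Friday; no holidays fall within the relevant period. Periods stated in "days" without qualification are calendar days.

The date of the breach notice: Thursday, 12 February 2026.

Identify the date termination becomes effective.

11 June 2026

The last day of the suspension period: 12 February 2026 + 39 days = 23 March 2026.
The last day of the cure period: 23 March 2026 + 30 days = 22 April 2026.
From Wednesday, 22 April 2026, 3 business days (Apr 23, Apr 24, Apr 27, skipping weekends) brings us to Monday, 27 April 2026, which is the last day of the response period.
Adding 45 calendar days to 27 April 2026 gives 11 June 2026, which is the date termination becomes effective. 11 June 2026 is a Thursday, so no roll-forward applies.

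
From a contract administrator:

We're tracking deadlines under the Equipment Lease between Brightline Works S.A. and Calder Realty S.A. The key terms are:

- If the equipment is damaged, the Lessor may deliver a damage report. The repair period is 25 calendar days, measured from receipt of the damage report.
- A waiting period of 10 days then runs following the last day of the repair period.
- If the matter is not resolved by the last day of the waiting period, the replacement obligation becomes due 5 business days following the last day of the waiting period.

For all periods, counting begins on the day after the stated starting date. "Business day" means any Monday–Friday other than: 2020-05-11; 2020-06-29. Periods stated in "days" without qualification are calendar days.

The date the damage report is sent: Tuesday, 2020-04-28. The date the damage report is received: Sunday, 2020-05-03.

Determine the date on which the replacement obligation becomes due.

2020-06-12

Adding 25 calendar days to 2020-05-03 gives 2020-05-28, which is the last day of the repair period.
The last day of the waiting period: 10 calendar days after 2020-05-28 is 2020-06-07.
From Sunday, 2020-06-07, 5 business days (Jun 8, Jun 9, Jun 10, Jun 11, Jun 12, skipping weekends) brings us to Friday, 2020-06-12, which is the date on which the replacement obligation becomes due.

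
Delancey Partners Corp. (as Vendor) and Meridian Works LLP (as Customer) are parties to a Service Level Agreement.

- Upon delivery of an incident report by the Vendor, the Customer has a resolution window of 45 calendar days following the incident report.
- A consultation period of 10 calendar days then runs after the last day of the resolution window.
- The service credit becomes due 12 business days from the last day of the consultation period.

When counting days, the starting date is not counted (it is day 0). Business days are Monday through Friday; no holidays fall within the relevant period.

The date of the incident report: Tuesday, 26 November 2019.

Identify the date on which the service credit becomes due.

5 February 2020

Adding 45 calendar days to 26 November 2019 gives 10 January 2020, which is the last day of the resolution window.
The last day of the consultation period: 10 January 2020 + 10 days = 20 January 2020.
From Monday, 20 January 2020, 12 business days (Jan 21, Jan 22, Jan 23, Jan 24, …, Feb 3, Feb 4, Feb 5, skipping weekends) brings us to Wednesday, 5 February 2020, which is the date on which the service credit becomes due.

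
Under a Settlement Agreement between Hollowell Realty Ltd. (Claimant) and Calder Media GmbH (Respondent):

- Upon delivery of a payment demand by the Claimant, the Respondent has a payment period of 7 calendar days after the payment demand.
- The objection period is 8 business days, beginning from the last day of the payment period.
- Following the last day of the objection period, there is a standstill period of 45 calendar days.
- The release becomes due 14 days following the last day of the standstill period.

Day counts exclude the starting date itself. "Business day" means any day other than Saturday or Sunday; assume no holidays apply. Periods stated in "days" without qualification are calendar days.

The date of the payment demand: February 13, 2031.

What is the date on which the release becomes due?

May 2, 2031

The last day of the payment period: February 13, 2031 + 7 days = February 20, 2031.
From Thursday, February 20, 2031, 8 business days (Feb 21, Feb 24, Feb 25, Feb 26, Feb 27, Feb 28, Mar 3, Mar 4, skipping weekends) brings us to Tuesday, March 4, 2031, which is the last day of the objection period.
The last day of the standstill period: March 4, 2031 + 45 days = April 18, 2031.
The date on which the release becomes due: April 18, 2031 + 14 days = May 2, 2031.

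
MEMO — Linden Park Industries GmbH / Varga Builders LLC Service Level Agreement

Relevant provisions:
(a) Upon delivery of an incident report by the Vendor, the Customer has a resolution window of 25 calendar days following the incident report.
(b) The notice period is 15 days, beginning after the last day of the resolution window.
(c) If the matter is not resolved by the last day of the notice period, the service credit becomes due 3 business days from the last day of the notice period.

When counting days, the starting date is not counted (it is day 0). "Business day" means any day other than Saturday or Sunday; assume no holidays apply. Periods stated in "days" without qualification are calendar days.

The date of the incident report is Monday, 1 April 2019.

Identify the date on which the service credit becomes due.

The last day of the resolution window: 1 April 2019 + 25 days = 26 April 2019.
The last day of the notice period: 15 calendar days after 26 April 2019 is 11 May 2019.
The date on which the service credit becomes due: counting 3 business days from Saturday, 11 May 2019 (May 13, May 14, May 15, skipping weekends) reaches Wednesday, 15 May 2019.

15 May 2019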